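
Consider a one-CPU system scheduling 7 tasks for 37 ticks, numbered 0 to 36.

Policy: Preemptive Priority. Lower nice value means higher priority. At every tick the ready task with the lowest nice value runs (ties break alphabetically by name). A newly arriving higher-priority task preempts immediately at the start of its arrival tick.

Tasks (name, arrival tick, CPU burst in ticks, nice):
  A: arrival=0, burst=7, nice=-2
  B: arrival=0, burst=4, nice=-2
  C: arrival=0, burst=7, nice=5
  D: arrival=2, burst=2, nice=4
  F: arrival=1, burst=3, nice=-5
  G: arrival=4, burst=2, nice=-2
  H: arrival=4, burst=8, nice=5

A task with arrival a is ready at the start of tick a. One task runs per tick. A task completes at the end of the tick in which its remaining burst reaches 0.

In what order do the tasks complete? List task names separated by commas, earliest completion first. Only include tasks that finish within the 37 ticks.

completion order = F, A, B, G, D, C, H

t=0: ready={A,B,C} → run A
t=1: ready={A,B,C,F} → run F
t=2: ready={A,B,C,D,F} → run F
t=3: ready={A,B,C,D,F} → run F
t=4: ready={A,B,C,D,G,H} → run A
t=5: ready={A,B,C,D,G,H} → run A
t=6: ready={A,B,C,D,G,H} → run A
t=7: ready={A,B,C,D,G,H} → run A
t=8: ready={A,B,C,D,G,H} → run A
t=9: ready={A,B,C,D,G,H} → run A
t=10: ready={B,C,D,G,H} → run B
t=11: ready={B,C,D,G,H} → run B
t=12: ready={B,C,D,G,H} → run B
t=13: ready={B,C,D,G,H} → run B
t=14: ready={C,D,G,H} → run G
t=15: ready={C,D,G,H} → run G
t=16: ready={C,D,H} → run D
t=17: ready={C,D,H} → run D
t=18: ready={C,H} → run C
t=19: ready={C,H} → run C
t=20: ready={C,H} → run C
t=21: ready={C,H} → run C
t=22: ready={C,H} → run C
t=23: ready={C,H} → run C
t=24: ready={C,H} → run C
t=25: ready={H} → run H
t=26: ready={H} → run H
t=27: ready={H} → run H
t=28: ready={H} → run H
t=29: ready={H} → run H
t=30: ready={H} → run H
t=31: ready={H} → run H
t=32: ready={H} → run H
t=33: (idle)
t=34: (idle)
t=35: (idle)
t=36: (idle)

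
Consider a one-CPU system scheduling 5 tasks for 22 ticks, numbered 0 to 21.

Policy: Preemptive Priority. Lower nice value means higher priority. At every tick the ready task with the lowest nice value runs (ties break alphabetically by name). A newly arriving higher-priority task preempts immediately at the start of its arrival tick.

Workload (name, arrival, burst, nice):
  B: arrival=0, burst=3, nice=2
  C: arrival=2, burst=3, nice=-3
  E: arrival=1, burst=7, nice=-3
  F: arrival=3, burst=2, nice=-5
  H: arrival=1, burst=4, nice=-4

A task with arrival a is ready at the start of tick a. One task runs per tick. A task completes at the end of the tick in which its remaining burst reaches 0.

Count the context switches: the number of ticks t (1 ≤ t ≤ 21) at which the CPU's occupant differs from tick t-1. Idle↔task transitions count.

t=0: ready={B} → run B
t=1: ready={B,E,H} → run H
t=2: ready={B,C,E,H} → run H
t=3: ready={B,C,E,F,H} → run F
t=4: ready={B,C,E,F,H} → run F
t=5: ready={B,C,E,H} → run H
t=6: ready={B,C,E,H} → run H
t=7: ready={B,C,E} → run C
t=8: ready={B,C,E} → run C
t=9: ready={B,C,E} → run C
t=10: ready={B,E} → run E
t=11: ready={B,E} → run E
t=12: ready={B,E} → run E
t=13: ready={B,E} → run E
t=14: ready={B,E} → run E
t=15: ready={B,E} → run E
t=16: ready={B,E} → run E
t=17: ready={B} → run B
t=18: ready={B} → run B
t=19: (idle)
t=20: (idle)
t=21: (idle)

context switches = 7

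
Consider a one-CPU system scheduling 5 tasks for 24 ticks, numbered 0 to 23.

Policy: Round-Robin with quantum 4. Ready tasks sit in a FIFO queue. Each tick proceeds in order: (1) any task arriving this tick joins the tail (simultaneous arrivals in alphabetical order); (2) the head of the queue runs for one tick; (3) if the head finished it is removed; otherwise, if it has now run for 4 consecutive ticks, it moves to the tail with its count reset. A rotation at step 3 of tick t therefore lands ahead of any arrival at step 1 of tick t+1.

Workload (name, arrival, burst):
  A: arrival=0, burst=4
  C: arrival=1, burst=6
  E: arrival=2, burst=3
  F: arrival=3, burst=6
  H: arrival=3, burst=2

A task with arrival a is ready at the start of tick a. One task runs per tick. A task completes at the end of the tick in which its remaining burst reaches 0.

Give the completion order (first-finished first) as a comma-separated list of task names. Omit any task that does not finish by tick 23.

completion order = A, E, H, C, F

t=0: queue=[A] q_used=0 → run A
t=1: queue=[A,C] q_used=1 → run A
t=2: queue=[A,C,E] q_used=2 → run A
t=3: queue=[A,C,E,F,H] q_used=3 → run A
t=4: queue=[C,E,F,H] q_used=0 → run C
t=5: queue=[C,E,F,H] q_used=1 → run C
t=6: queue=[C,E,F,H] q_used=2 → run C
t=7: queue=[C,E,F,H] q_used=3 → run C
t=8: queue=[E,F,H,C] q_used=0 → run E
t=9: queue=[E,F,H,C] q_used=1 → run E
t=10: queue=[E,F,H,C] q_used=2 → run E
t=11: queue=[F,H,C] q_used=0 → run F
t=12: queue=[F,H,C] q_used=1 → run F
t=13: queue=[F,H,C] q_used=2 → run F
t=14: queue=[F,H,C] q_used=3 → run F
t=15: queue=[H,C,F] q_used=0 → run H
t=16: queue=[H,C,F] q_used=1 → run H
t=17: queue=[C,F] q_used=0 → run C
t=18: queue=[C,F] q_used=1 → run C
t=19: queue=[F] q_used=0 → run F
t=20: queue=[F] q_used=1 → run F
t=21: (idle)
t=22: (idle)
t=23: (idle)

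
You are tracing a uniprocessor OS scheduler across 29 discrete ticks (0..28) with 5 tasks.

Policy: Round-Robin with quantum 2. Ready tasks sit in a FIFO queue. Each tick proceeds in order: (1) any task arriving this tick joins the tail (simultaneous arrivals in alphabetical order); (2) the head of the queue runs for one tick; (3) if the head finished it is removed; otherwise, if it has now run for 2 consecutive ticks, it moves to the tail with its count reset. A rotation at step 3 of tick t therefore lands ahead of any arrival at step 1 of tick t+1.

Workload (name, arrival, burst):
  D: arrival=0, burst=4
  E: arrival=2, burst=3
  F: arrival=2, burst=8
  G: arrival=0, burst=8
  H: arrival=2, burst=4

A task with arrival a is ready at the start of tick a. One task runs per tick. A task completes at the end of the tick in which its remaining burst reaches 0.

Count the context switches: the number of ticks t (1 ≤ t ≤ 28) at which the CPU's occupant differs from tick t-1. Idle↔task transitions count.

t=0: queue=[D,G] q_used=0 → run D
t=1: queue=[D,G] q_used=1 → run D
t=2: queue=[G,D,E,F,H] q_used=0 → run G
t=3: queue=[G,D,E,F,H] q_used=1 → run G
t=4: queue=[D,E,F,H,G] q_used=0 → run D
t=5: queue=[D,E,F,H,G] q_used=1 → run D
t=6: queue=[E,F,H,G] q_used=0 → run E
t=7: queue=[E,F,H,G] q_used=1 → run E
t=8: queue=[F,H,G,E] q_used=0 → run F
t=9: queue=[F,H,G,E] q_used=1 → run F
t=10: queue=[H,G,E,F] q_used=0 → run H
t=11: queue=[H,G,E,F] q_used=1 → run H
t=12: queue=[G,E,F,H] q_used=0 → run G
t=13: queue=[G,E,F,H] q_used=1 → run G
t=14: queue=[E,F,H,G] q_used=0 → run E
t=15: queue=[F,H,G] q_used=0 → run F
t=16: queue=[F,H,G] q_used=1 → run F
t=17: queue=[H,G,F] q_used=0 → run H
t=18: queue=[H,G,F] q_used=1 → run H
t=19: queue=[G,F] q_used=0 → run G
t=20: queue=[G,F] q_used=1 → run G
t=21: queue=[F,G] q_used=0 → run F
t=22: queue=[F,G] q_used=1 → run F
t=23: queue=[G,F] q_used=0 → run G
t=24: queue=[G,F] q_used=1 → run G
t=25: queue=[F] q_used=0 → run F
t=26: queue=[F] q_used=1 → run F
t=27: (idle)
t=28: (idle)

context switches = 14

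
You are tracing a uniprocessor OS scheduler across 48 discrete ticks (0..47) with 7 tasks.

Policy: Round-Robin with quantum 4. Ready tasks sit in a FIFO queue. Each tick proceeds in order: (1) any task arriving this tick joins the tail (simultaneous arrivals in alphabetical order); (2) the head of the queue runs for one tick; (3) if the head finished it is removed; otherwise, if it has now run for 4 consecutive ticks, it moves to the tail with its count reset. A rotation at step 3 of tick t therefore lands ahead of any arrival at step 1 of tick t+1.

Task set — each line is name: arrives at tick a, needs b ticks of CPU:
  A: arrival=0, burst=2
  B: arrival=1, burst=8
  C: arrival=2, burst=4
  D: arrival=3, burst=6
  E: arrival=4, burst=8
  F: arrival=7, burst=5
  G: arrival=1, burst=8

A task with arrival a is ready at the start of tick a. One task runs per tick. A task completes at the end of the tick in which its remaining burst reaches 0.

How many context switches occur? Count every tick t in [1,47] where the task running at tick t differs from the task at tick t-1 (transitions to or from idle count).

context switches = 12

t=0: queue=[A] q_used=0 → run A
t=1: queue=[A,B,G] q_used=1 → run A
t=2: queue=[B,G,C] q_used=0 → run B
t=3: queue=[B,G,C,D] q_used=1 → run B
t=4: queue=[B,G,C,D,E] q_used=2 → run B
t=5: queue=[B,G,C,D,E] q_used=3 → run B
t=6: queue=[G,C,D,E,B] q_used=0 → run G
t=7: queue=[G,C,D,E,B,F] q_used=1 → run G
t=8: queue=[G,C,D,E,B,F] q_used=2 → run G
t=9: queue=[G,C,D,E,B,F] q_used=3 → run G
t=10: queue=[C,D,E,B,F,G] q_used=0 → run C
t=11: queue=[C,D,E,B,F,G] q_used=1 → run C
t=12: queue=[C,D,E,B,F,G] q_used=2 → run C
t=13: queue=[C,D,E,B,F,G] q_used=3 → run C
t=14: queue=[D,E,B,F,G] q_used=0 → run D
t=15: queue=[D,E,B,F,G] q_used=1 → run D
t=16: queue=[D,E,B,F,G] q_used=2 → run D
t=17: queue=[D,E,B,F,G] q_used=3 → run D
t=18: queue=[E,B,F,G,D] q_used=0 → run E
t=19: queue=[E,B,F,G,D] q_used=1 → run E
t=20: queue=[E,B,F,G,D] q_used=2 → run E
t=21: queue=[E,B,F,G,D] q_used=3 → run E
t=22: queue=[B,F,G,D,E] q_used=0 → run B
t=23: queue=[B,F,G,D,E] q_used=1 → run B
t=24: queue=[B,F,G,D,E] q_used=2 → run B
t=25: queue=[B,F,G,D,E] q_used=3 → run B
t=26: queue=[F,G,D,E] q_used=0 → run F
t=27: queue=[F,G,D,E] q_used=1 → run F
t=28: queue=[F,G,D,E] q_used=2 → run F
t=29: queue=[F,G,D,E] q_used=3 → run F
t=30: queue=[G,D,E,F] q_used=0 → run G
t=31: queue=[G,D,E,F] q_used=1 → run G
t=32: queue=[G,D,E,F] q_used=2 → run G
t=33: queue=[G,D,E,F] q_used=3 → run G
t=34: queue=[D,E,F] q_used=0 → run D
t=35: queue=[D,E,F] q_used=1 → run D
t=36: queue=[E,F] q_used=0 → run E
t=37: queue=[E,F] q_used=1 → run E
t=38: queue=[E,F] q_used=2 → run E
t=39: queue=[E,F] q_used=3 → run E
t=40: queue=[F] q_used=0 → run F
t=41: (idle)
t=42: (idle)
t=43: (idle)
t=44: (idle)
t=45: (idle)
t=46: (idle)
t=47: (idle)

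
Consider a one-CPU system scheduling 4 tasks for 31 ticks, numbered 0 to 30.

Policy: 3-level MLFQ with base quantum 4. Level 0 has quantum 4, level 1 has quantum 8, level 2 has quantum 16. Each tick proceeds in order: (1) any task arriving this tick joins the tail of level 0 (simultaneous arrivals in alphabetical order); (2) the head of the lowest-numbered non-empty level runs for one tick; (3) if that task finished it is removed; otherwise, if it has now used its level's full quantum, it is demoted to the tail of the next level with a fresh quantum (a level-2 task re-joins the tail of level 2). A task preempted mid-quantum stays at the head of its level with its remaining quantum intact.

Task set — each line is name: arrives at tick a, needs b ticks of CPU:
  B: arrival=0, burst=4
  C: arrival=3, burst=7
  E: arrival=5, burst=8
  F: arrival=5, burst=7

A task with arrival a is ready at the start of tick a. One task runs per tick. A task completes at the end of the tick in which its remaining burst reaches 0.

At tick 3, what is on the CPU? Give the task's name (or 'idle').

running at tick 3 = B

t=0: L0/L1/L2 = B/-/- → run B
t=1: L0/L1/L2 = B/-/- → run B
t=2: L0/L1/L2 = B/-/- → run B
t=3: L0/L1/L2 = BC/-/- → run B
t=4: L0/L1/L2 = C/-/- → run C
t=5: L0/L1/L2 = CEF/-/- → run C
t=6: L0/L1/L2 = CEF/-/- → run C
t=7: L0/L1/L2 = CEF/-/- → run C
t=8: L0/L1/L2 = EF/C/- → run E
t=9: L0/L1/L2 = EF/C/- → run E
t=10: L0/L1/L2 = EF/C/- → run E
t=11: L0/L1/L2 = EF/C/- → run E
t=12: L0/L1/L2 = F/CE/- → run F
t=13: L0/L1/L2 = F/CE/- → run F
t=14: L0/L1/L2 = F/CE/- → run F
t=15: L0/L1/L2 = F/CE/- → run F
t=16: L0/L1/L2 = -/CEF/- → run C
t=17: L0/L1/L2 = -/CEF/- → run C
t=18: L0/L1/L2 = -/CEF/- → run C
t=19: L0/L1/L2 = -/EF/- → run E
t=20: L0/L1/L2 = -/EF/- → run E
t=21: L0/L1/L2 = -/EF/- → run E
t=22: L0/L1/L2 = -/EF/- → run E
t=23: L0/L1/L2 = -/F/- → run F
t=24: L0/L1/L2 = -/F/- → run F
t=25: L0/L1/L2 = -/F/- → run F
t=26: (idle)
t=27: (idle)
t=28: (idle)
t=29: (idle)
t=30: (idle)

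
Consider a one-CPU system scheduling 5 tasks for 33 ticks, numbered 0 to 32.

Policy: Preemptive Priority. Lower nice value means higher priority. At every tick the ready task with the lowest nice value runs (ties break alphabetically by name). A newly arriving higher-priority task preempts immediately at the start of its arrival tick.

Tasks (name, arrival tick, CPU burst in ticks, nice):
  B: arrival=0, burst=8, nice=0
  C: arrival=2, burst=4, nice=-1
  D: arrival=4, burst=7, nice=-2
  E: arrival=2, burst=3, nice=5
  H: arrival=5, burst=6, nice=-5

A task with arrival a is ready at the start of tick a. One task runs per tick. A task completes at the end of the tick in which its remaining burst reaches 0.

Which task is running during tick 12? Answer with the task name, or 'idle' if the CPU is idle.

t=0: ready={B} → run B
t=1: ready={B} → run B
t=2: ready={B,C,E} → run C
t=3: ready={B,C,E} → run C
t=4: ready={B,C,D,E} → run D
t=5: ready={B,C,D,E,H} → run H
t=6: ready={B,C,D,E,H} → run H
t=7: ready={B,C,D,E,H} → run H
t=8: ready={B,C,D,E,H} → run H
t=9: ready={B,C,D,E,H} → run H
t=10: ready={B,C,D,E,H} → run H
t=11: ready={B,C,D,E} → run D
t=12: ready={B,C,D,E} → run D
t=13: ready={B,C,D,E} → run D
t=14: ready={B,C,D,E} → run D
t=15: ready={B,C,D,E} → run D
t=16: ready={B,C,D,E} → run D
t=17: ready={B,C,E} → run C
t=18: ready={B,C,E} → run C
t=19: ready={B,E} → run B
t=20: ready={B,E} → run B
t=21: ready={B,E} → run B
t=22: ready={B,E} → run B
t=23: ready={B,E} → run B
t=24: ready={B,E} → run B
t=25: ready={E} → run E
t=26: ready={E} → run E
t=27: ready={E} → run E
t=28: (idle)
t=29: (idle)
t=30: (idle)
t=31: (idle)
t=32: (idle)

running at tick 12 = D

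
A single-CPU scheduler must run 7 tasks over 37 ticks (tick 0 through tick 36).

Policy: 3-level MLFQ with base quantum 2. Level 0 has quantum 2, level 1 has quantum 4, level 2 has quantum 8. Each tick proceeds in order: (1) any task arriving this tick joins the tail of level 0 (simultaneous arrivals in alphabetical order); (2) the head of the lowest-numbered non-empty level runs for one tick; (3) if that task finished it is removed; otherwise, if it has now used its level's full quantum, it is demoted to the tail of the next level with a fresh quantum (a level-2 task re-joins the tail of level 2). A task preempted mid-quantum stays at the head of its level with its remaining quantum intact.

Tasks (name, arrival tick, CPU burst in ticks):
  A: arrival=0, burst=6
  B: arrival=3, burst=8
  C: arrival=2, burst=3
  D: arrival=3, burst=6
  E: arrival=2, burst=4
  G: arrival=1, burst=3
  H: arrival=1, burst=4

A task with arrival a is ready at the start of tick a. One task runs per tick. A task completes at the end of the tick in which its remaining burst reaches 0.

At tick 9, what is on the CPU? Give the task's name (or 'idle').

running at tick 9 = E

t=0: L0/L1/L2 = A/-/- → run A
t=1: L0/L1/L2 = AGH/-/- → run A
t=2: L0/L1/L2 = GHCE/A/- → run G
t=3: L0/L1/L2 = GHCEBD/A/- → run G
t=4: L0/L1/L2 = HCEBD/AG/- → run H
t=5: L0/L1/L2 = HCEBD/AG/- → run H
t=6: L0/L1/L2 = CEBD/AGH/- → run C
t=7: L0/L1/L2 = CEBD/AGH/- → run C
t=8: L0/L1/L2 = EBD/AGHC/- → run E
t=9: L0/L1/L2 = EBD/AGHC/- → run E
t=10: L0/L1/L2 = BD/AGHCE/- → run B
t=11: L0/L1/L2 = BD/AGHCE/- → run B
t=12: L0/L1/L2 = D/AGHCEB/- → run D
t=13: L0/L1/L2 = D/AGHCEB/- → run D
t=14: L0/L1/L2 = -/AGHCEBD/- → run A
t=15: L0/L1/L2 = -/AGHCEBD/- → run A
t=16: L0/L1/L2 = -/AGHCEBD/- → run A
t=17: L0/L1/L2 = -/AGHCEBD/- → run A
t=18: L0/L1/L2 = -/GHCEBD/- → run G
t=19: L0/L1/L2 = -/HCEBD/- → run H
t=20: L0/L1/L2 = -/HCEBD/- → run H
t=21: L0/L1/L2 = -/CEBD/- → run C
t=22: L0/L1/L2 = -/EBD/- → run E
t=23: L0/L1/L2 = -/EBD/- → run E
t=24: L0/L1/L2 = -/BD/- → run B
t=25: L0/L1/L2 = -/BD/- → run B
t=26: L0/L1/L2 = -/BD/- → run B
t=27: L0/L1/L2 = -/BD/- → run B
t=28: L0/L1/L2 = -/D/B → run D
t=29: L0/L1/L2 = -/D/B → run D
t=30: L0/L1/L2 = -/D/B → run D
t=31: L0/L1/L2 = -/D/B → run D
t=32: L0/L1/L2 = -/-/B → run B
t=33: L0/L1/L2 = -/-/B → run B
t=34: (idle)
t=35: (idle)
t=36: (idle)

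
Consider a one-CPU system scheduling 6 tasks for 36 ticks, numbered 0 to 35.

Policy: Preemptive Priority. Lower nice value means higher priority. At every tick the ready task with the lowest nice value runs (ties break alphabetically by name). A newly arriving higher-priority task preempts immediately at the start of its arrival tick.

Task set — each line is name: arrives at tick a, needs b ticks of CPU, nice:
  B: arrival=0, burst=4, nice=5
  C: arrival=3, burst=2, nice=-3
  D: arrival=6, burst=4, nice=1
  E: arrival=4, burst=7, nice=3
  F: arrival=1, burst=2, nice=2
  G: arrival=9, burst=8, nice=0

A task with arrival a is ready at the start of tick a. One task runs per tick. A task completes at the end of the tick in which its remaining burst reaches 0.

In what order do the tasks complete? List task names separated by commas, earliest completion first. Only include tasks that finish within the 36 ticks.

completion order = F, C, G, D, E, B

t=0: ready={B} → run B
t=1: ready={B,F} → run F
t=2: ready={B,F} → run F
t=3: ready={B,C} → run C
t=4: ready={B,C,E} → run C
t=5: ready={B,E} → run E
t=6: ready={B,D,E} → run D
t=7: ready={B,D,E} → run D
t=8: ready={B,D,E} → run D
t=9: ready={B,D,E,G} → run G
t=10: ready={B,D,E,G} → run G
t=11: ready={B,D,E,G} → run G
t=12: ready={B,D,E,G} → run G
t=13: ready={B,D,E,G} → run G
t=14: ready={B,D,E,G} → run G
t=15: ready={B,D,E,G} → run G
t=16: ready={B,D,E,G} → run G
t=17: ready={B,D,E} → run D
t=18: ready={B,E} → run E
t=19: ready={B,E} → run E
t=20: ready={B,E} → run E
t=21: ready={B,E} → run E
t=22: ready={B,E} → run E
t=23: ready={B,E} → run E
t=24: ready={B} → run B
t=25: ready={B} → run B
t=26: ready={B} → run B
t=27: (idle)
t=28: (idle)
t=29: (idle)
t=30: (idle)
t=31: (idle)
t=32: (idle)
t=33: (idle)
t=34: (idle)
t=35: (idle)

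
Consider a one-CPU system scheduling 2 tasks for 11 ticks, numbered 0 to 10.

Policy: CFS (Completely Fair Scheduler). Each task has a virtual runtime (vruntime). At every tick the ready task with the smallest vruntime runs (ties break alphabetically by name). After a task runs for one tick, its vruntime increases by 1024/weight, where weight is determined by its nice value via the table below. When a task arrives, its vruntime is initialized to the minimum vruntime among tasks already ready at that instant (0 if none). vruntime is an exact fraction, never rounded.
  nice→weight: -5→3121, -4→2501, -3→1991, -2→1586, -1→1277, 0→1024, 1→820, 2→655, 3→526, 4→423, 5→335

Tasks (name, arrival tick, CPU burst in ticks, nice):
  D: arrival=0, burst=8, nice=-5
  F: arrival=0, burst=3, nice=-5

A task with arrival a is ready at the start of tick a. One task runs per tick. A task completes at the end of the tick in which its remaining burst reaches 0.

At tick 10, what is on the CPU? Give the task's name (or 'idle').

running at tick 10 = D

t=0: vr[D=0 F=0] → run D
t=1: vr[D=1024/3121 F=0] → run F
t=2: vr[D=1024/3121 F=1024/3121] → run D
t=3: vr[D=2048/3121 F=1024/3121] → run F
t=4: vr[D=2048/3121 F=2048/3121] → run D
t=5: vr[D=3072/3121 F=2048/3121] → run F
t=6: vr[D=3072/3121] → run D
t=7: vr[D=4096/3121] → run D
t=8: vr[D=5120/3121] → run D
t=9: vr[D=6144/3121] → run D
t=10: vr[D=7168/3121] → run D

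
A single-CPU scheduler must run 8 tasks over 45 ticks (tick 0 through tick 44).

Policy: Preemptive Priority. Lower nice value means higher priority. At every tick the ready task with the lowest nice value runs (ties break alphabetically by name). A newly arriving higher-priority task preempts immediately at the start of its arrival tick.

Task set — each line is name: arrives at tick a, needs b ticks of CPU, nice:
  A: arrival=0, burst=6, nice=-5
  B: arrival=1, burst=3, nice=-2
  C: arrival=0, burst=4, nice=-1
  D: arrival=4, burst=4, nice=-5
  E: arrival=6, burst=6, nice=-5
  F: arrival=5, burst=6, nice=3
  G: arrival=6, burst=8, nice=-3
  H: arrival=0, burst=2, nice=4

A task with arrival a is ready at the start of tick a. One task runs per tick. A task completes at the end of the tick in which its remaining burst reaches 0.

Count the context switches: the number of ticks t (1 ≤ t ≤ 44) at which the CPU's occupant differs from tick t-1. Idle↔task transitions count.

t=0: ready={A,C,H} → run A
t=1: ready={A,B,C,H} → run A
t=2: ready={A,B,C,H} → run A
t=3: ready={A,B,C,H} → run A
t=4: ready={A,B,C,D,H} → run A
t=5: ready={A,B,C,D,F,H} → run A
t=6: ready={B,C,D,E,F,G,H} → run D
t=7: ready={B,C,D,E,F,G,H} → run D
t=8: ready={B,C,D,E,F,G,H} → run D
t=9: ready={B,C,D,E,F,G,H} → run D
t=10: ready={B,C,E,F,G,H} → run E
t=11: ready={B,C,E,F,G,H} → run E
t=12: ready={B,C,E,F,G,H} → run E
t=13: ready={B,C,E,F,G,H} → run E
t=14: ready={B,C,E,F,G,H} → run E
t=15: ready={B,C,E,F,G,H} → run E
t=16: ready={B,C,F,G,H} → run G
t=17: ready={B,C,F,G,H} → run G
t=18: ready={B,C,F,G,H} → run G
t=19: ready={B,C,F,G,H} → run G
t=20: ready={B,C,F,G,H} → run G
t=21: ready={B,C,F,G,H} → run G
t=22: ready={B,C,F,G,H} → run G
t=23: ready={B,C,F,G,H} → run G
t=24: ready={B,C,F,H} → run B
t=25: ready={B,C,F,H} → run B
t=26: ready={B,C,F,H} → run B
t=27: ready={C,F,H} → run C
t=28: ready={C,F,H} → run C
t=29: ready={C,F,H} → run C
t=30: ready={C,F,H} → run C
t=31: ready={F,H} → run F
t=32: ready={F,H} → run F
t=33: ready={F,H} → run F
t=34: ready={F,H} → run F
t=35: ready={F,H} → run F
t=36: ready={F,H} → run F
t=37: ready={H} → run H
t=38: ready={H} → run H
t=39: (idle)
t=40: (idle)
t=41: (idle)
t=42: (idle)
t=43: (idle)
t=44: (idle)

context switches = 8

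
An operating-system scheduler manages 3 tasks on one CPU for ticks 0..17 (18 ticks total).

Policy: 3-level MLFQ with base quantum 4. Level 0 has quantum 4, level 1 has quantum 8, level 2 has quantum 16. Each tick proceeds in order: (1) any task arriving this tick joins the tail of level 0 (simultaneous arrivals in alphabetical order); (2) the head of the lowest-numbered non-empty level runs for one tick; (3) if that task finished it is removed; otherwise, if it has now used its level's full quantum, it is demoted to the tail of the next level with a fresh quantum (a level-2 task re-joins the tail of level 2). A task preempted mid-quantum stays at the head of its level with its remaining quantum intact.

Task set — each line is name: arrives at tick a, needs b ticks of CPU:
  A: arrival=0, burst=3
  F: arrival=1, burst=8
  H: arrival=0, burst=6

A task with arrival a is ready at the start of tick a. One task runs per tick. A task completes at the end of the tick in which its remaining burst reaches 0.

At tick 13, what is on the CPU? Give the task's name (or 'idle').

t=0: L0/L1/L2 = AH/-/- → run A
t=1: L0/L1/L2 = AHF/-/- → run A
t=2: L0/L1/L2 = AHF/-/- → run A
t=3: L0/L1/L2 = HF/-/- → run H
t=4: L0/L1/L2 = HF/-/- → run H
t=5: L0/L1/L2 = HF/-/- → run H
t=6: L0/L1/L2 = HF/-/- → run H
t=7: L0/L1/L2 = F/H/- → run F
t=8: L0/L1/L2 = F/H/- → run F
t=9: L0/L1/L2 = F/H/- → run F
t=10: L0/L1/L2 = F/H/- → run F
t=11: L0/L1/L2 = -/HF/- → run H
t=12: L0/L1/L2 = -/HF/- → run H
t=13: L0/L1/L2 = -/F/- → run F
t=14: L0/L1/L2 = -/F/- → run F
t=15: L0/L1/L2 = -/F/- → run F
t=16: L0/L1/L2 = -/F/- → run F
t=17: (idle)

running at tick 13 = F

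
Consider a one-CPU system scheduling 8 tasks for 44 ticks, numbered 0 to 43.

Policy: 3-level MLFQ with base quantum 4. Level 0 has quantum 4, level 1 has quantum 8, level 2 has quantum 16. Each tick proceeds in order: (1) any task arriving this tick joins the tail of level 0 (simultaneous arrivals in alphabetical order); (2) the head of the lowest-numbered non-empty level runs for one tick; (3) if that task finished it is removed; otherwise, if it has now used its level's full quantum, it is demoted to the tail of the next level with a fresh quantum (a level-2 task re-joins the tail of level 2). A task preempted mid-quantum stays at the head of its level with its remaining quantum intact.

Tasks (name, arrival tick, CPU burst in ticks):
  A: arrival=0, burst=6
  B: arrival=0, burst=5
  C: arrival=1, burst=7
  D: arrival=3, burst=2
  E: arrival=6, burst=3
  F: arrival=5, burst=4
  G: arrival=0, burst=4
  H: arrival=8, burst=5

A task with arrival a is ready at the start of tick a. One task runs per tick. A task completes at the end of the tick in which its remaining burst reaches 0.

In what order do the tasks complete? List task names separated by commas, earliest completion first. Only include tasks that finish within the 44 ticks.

t=0: L0/L1/L2 = ABG/-/- → run A
t=1: L0/L1/L2 = ABGC/-/- → run A
t=2: L0/L1/L2 = ABGC/-/- → run A
t=3: L0/L1/L2 = ABGCD/-/- → run A
t=4: L0/L1/L2 = BGCD/A/- → run B
t=5: L0/L1/L2 = BGCDF/A/- → run B
t=6: L0/L1/L2 = BGCDFE/A/- → run B
t=7: L0/L1/L2 = BGCDFE/A/- → run B
t=8: L0/L1/L2 = GCDFEH/AB/- → run G
t=9: L0/L1/L2 = GCDFEH/AB/- → run G
t=10: L0/L1/L2 = GCDFEH/AB/- → run G
t=11: L0/L1/L2 = GCDFEH/AB/- → run G
t=12: L0/L1/L2 = CDFEH/AB/- → run C
t=13: L0/L1/L2 = CDFEH/AB/- → run C
t=14: L0/L1/L2 = CDFEH/AB/- → run C
t=15: L0/L1/L2 = CDFEH/AB/- → run C
t=16: L0/L1/L2 = DFEH/ABC/- → run D
t=17: L0/L1/L2 = DFEH/ABC/- → run D
t=18: L0/L1/L2 = FEH/ABC/- → run F
t=19: L0/L1/L2 = FEH/ABC/- → run F
t=20: L0/L1/L2 = FEH/ABC/- → run F
t=21: L0/L1/L2 = FEH/ABC/- → run F
t=22: L0/L1/L2 = EH/ABC/- → run E
t=23: L0/L1/L2 = EH/ABC/- → run E
t=24: L0/L1/L2 = EH/ABC/- → run E
t=25: L0/L1/L2 = H/ABC/- → run H
t=26: L0/L1/L2 = H/ABC/- → run H
t=27: L0/L1/L2 = H/ABC/- → run H
t=28: L0/L1/L2 = H/ABC/- → run H
t=29: L0/L1/L2 = -/ABCH/- → run A
t=30: L0/L1/L2 = -/ABCH/- → run A
t=31: L0/L1/L2 = -/BCH/- → run B
t=32: L0/L1/L2 = -/CH/- → run C
t=33: L0/L1/L2 = -/CH/- → run C
t=34: L0/L1/L2 = -/CH/- → run C
t=35: L0/L1/L2 = -/H/- → run H
t=36: (idle)
t=37: (idle)
t=38: (idle)
t=39: (idle)
t=40: (idle)
t=41: (idle)
t=42: (idle)
t=43: (idle)

completion order = G, D, F, E, A, B, C, H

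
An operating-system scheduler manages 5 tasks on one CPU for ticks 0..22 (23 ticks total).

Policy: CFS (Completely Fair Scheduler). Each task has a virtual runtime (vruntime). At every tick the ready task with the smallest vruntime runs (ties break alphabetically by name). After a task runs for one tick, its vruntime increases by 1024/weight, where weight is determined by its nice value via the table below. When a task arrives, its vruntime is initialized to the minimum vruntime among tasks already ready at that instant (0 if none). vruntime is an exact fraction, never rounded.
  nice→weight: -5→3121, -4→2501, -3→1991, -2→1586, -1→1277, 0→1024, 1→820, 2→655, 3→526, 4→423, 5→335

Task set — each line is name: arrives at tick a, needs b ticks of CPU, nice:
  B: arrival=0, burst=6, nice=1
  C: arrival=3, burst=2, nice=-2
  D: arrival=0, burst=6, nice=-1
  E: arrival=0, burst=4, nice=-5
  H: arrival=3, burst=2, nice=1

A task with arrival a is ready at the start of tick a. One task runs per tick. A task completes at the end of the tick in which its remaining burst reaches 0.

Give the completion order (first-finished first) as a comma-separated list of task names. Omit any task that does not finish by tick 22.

t=0: vr[B=0 D=0 E=0] → run B
t=1: vr[B=256/205 D=0 E=0] → run D
t=2: vr[B=256/205 D=1024/1277 E=0] → run E
t=3: vr[B=256/205 C=1024/3121 D=1024/1277 E=1024/3121 H=1024/3121] → run C
t=4: vr[B=256/205 C=2409984/2474953 D=1024/1277 E=1024/3121 H=1024/3121] → run E
t=5: vr[B=256/205 C=2409984/2474953 D=1024/1277 E=2048/3121 H=1024/3121] → run H
t=6: vr[B=256/205 C=2409984/2474953 D=1024/1277 E=2048/3121 H=1008896/639805] → run E
t=7: vr[B=256/205 C=2409984/2474953 D=1024/1277 E=3072/3121 H=1008896/639805] → run D
t=8: vr[B=256/205 C=2409984/2474953 D=2048/1277 E=3072/3121 H=1008896/639805] → run C
t=9: vr[B=256/205 D=2048/1277 E=3072/3121 H=1008896/639805] → run E
t=10: vr[B=256/205 D=2048/1277 H=1008896/639805] → run B
t=11: vr[B=512/205 D=2048/1277 H=1008896/639805] → run H
t=12: vr[B=512/205 D=2048/1277] → run D
t=13: vr[B=512/205 D=3072/1277] → run D
t=14: vr[B=512/205 D=4096/1277] → run B
t=15: vr[B=768/205 D=4096/1277] → run D
t=16: vr[B=768/205 D=5120/1277] → run B
t=17: vr[B=1024/205 D=5120/1277] → run D
t=18: vr[B=1024/205] → run B
t=19: vr[B=256/41] → run B
t=20: (idle)
t=21: (idle)
t=22: (idle)

completion order = C, E, H, D, B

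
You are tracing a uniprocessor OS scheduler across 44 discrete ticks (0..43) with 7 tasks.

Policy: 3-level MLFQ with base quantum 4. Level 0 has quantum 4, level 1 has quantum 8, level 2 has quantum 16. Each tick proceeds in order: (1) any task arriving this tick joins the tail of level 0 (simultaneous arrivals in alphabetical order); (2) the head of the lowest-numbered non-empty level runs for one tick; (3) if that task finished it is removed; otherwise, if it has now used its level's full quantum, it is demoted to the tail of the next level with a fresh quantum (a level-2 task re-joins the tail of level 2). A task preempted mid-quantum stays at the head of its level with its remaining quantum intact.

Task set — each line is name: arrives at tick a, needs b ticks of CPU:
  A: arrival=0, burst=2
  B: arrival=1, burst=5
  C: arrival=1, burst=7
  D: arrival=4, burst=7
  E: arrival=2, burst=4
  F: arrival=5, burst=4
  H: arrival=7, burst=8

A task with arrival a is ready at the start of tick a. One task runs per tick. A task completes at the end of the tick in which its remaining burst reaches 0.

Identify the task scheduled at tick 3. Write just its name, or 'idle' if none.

running at tick 3 = B

t=0: L0/L1/L2 = A/-/- → run A
t=1: L0/L1/L2 = ABC/-/- → run A
t=2: L0/L1/L2 = BCE/-/- → run B
t=3: L0/L1/L2 = BCE/-/- → run B
t=4: L0/L1/L2 = BCED/-/- → run B
t=5: L0/L1/L2 = BCEDF/-/- → run B
t=6: L0/L1/L2 = CEDF/B/- → run C
t=7: L0/L1/L2 = CEDFH/B/- → run C
t=8: L0/L1/L2 = CEDFH/B/- → run C
t=9: L0/L1/L2 = CEDFH/B/- → run C
t=10: L0/L1/L2 = EDFH/BC/- → run E
t=11: L0/L1/L2 = EDFH/BC/- → run E
t=12: L0/L1/L2 = EDFH/BC/- → run E
t=13: L0/L1/L2 = EDFH/BC/- → run E
t=14: L0/L1/L2 = DFH/BC/- → run D
t=15: L0/L1/L2 = DFH/BC/- → run D
t=16: L0/L1/L2 = DFH/BC/- → run D
t=17: L0/L1/L2 = DFH/BC/- → run D
t=18: L0/L1/L2 = FH/BCD/- → run F
t=19: L0/L1/L2 = FH/BCD/- → run F
t=20: L0/L1/L2 = FH/BCD/- → run F
t=21: L0/L1/L2 = FH/BCD/- → run F
t=22: L0/L1/L2 = H/BCD/- → run H
t=23: L0/L1/L2 = H/BCD/- → run H
t=24: L0/L1/L2 = H/BCD/- → run H
t=25: L0/L1/L2 = H/BCD/- → run H
t=26: L0/L1/L2 = -/BCDH/- → run B
t=27: L0/L1/L2 = -/CDH/- → run C
t=28: L0/L1/L2 = -/CDH/- → run C
t=29: L0/L1/L2 = -/CDH/- → run C
t=30: L0/L1/L2 = -/DH/- → run D
t=31: L0/L1/L2 = -/DH/- → run D
t=32: L0/L1/L2 = -/DH/- → run D
t=33: L0/L1/L2 = -/H/- → run H
t=34: L0/L1/L2 = -/H/- → run H
t=35: L0/L1/L2 = -/H/- → run H
t=36: L0/L1/L2 = -/H/- → run H
t=37: (idle)
t=38: (idle)
t=39: (idle)
t=40: (idle)
t=41: (idle)
t=42: (idle)
t=43: (idle)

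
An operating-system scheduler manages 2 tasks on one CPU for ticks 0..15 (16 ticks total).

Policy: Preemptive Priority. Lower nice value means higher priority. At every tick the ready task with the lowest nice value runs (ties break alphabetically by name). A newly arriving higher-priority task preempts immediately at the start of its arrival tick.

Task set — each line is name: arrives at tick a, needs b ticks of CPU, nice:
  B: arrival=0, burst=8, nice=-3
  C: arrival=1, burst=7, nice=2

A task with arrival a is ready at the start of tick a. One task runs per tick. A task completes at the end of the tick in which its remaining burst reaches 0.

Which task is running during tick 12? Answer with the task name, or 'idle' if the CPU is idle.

t=0: ready={B} → run B
t=1: ready={B,C} → run B
t=2: ready={B,C} → run B
t=3: ready={B,C} → run B
t=4: ready={B,C} → run B
t=5: ready={B,C} → run B
t=6: ready={B,C} → run B
t=7: ready={B,C} → run B
t=8: ready={C} → run C
t=9: ready={C} → run C
t=10: ready={C} → run C
t=11: ready={C} → run C
t=12: ready={C} → run C
t=13: ready={C} → run C
t=14: ready={C} → run C
t=15: (idle)

running at tick 12 = C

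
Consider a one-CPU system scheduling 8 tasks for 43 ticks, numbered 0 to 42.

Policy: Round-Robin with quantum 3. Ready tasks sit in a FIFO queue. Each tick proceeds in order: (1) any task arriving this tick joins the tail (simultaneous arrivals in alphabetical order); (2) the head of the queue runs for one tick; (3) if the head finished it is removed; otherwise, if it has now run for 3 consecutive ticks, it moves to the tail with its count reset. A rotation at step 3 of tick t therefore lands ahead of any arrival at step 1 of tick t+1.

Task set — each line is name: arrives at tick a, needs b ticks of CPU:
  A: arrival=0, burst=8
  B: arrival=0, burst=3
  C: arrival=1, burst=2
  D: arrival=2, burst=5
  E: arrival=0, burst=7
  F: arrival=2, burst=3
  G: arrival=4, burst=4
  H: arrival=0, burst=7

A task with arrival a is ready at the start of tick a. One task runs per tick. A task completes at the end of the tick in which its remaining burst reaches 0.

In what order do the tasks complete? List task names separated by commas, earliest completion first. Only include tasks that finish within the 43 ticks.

t=0: queue=[A,B,E,H] q_used=0 → run A
t=1: queue=[A,B,E,H,C] q_used=1 → run A
t=2: queue=[A,B,E,H,C,D,F] q_used=2 → run A
t=3: queue=[B,E,H,C,D,F,A] q_used=0 → run B
t=4: queue=[B,E,H,C,D,F,A,G] q_used=1 → run B
t=5: queue=[B,E,H,C,D,F,A,G] q_used=2 → run B
t=6: queue=[E,H,C,D,F,A,G] q_used=0 → run E
t=7: queue=[E,H,C,D,F,A,G] q_used=1 → run E
t=8: queue=[E,H,C,D,F,A,G] q_used=2 → run E
t=9: queue=[H,C,D,F,A,G,E] q_used=0 → run H
t=10: queue=[H,C,D,F,A,G,E] q_used=1 → run H
t=11: queue=[H,C,D,F,A,G,E] q_used=2 → run H
t=12: queue=[C,D,F,A,G,E,H] q_used=0 → run C
t=13: queue=[C,D,F,A,G,E,H] q_used=1 → run C
t=14: queue=[D,F,A,G,E,H] q_used=0 → run D
t=15: queue=[D,F,A,G,E,H] q_used=1 → run D
t=16: queue=[D,F,A,G,E,H] q_used=2 → run D
t=17: queue=[F,A,G,E,H,D] q_used=0 → run F
t=18: queue=[F,A,G,E,H,D] q_used=1 → run F
t=19: queue=[F,A,G,E,H,D] q_used=2 → run F
t=20: queue=[A,G,E,H,D] q_used=0 → run A
t=21: queue=[A,G,E,H,D] q_used=1 → run A
t=22: queue=[A,G,E,H,D] q_used=2 → run A
t=23: queue=[G,E,H,D,A] q_used=0 → run G
t=24: queue=[G,E,H,D,A] q_used=1 → run G
t=25: queue=[G,E,H,D,A] q_used=2 → run G
t=26: queue=[E,H,D,A,G] q_used=0 → run E
t=27: queue=[E,H,D,A,G] q_used=1 → run E
t=28: queue=[E,H,D,A,G] q_used=2 → run E
t=29: queue=[H,D,A,G,E] q_used=0 → run H
t=30: queue=[H,D,A,G,E] q_used=1 → run H
t=31: queue=[H,D,A,G,E] q_used=2 → run H
t=32: queue=[D,A,G,E,H] q_used=0 → run D
t=33: queue=[D,A,G,E,H] q_used=1 → run D
t=34: queue=[A,G,E,H] q_used=0 → run A
t=35: queue=[A,G,E,H] q_used=1 → run A
t=36: queue=[G,E,H] q_used=0 → run G
t=37: queue=[E,H] q_used=0 → run E
t=38: queue=[H] q_used=0 → run H
t=39: (idle)
t=40: (idle)
t=41: (idle)
t=42: (idle)

completion order = B, C, F, D, A, G, E, H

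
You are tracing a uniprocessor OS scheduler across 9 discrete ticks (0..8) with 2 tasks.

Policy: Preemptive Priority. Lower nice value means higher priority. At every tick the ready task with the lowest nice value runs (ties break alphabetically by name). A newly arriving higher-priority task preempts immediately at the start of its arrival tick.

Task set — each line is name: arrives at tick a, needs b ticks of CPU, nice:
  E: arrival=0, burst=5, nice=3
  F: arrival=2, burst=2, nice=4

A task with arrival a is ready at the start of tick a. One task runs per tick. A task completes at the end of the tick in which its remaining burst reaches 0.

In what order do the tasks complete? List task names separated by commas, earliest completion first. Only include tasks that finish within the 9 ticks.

completion order = E, F

t=0: ready={E} → run E
t=1: ready={E} → run E
t=2: ready={E,F} → run E
t=3: ready={E,F} → run E
t=4: ready={E,F} → run E
t=5: ready={F} → run F
t=6: ready={F} → run F
t=7: (idle)
t=8: (idle)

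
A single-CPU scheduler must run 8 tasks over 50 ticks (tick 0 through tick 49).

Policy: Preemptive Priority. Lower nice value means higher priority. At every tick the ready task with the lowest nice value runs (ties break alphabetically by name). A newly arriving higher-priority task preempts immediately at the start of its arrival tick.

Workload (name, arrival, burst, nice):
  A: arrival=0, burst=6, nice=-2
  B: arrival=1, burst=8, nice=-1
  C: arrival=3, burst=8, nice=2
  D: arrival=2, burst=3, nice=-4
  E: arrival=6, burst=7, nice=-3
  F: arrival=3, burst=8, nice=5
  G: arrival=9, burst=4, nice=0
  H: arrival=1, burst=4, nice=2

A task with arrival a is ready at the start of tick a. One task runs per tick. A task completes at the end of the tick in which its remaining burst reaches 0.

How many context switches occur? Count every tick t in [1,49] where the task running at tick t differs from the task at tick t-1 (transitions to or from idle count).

context switches = 10

t=0: ready={A} → run A
t=1: ready={A,B,H} → run A
t=2: ready={A,B,D,H} → run D
t=3: ready={A,B,C,D,F,H} → run D
t=4: ready={A,B,C,D,F,H} → run D
t=5: ready={A,B,C,F,H} → run A
t=6: ready={A,B,C,E,F,H} → run E
t=7: ready={A,B,C,E,F,H} → run E
t=8: ready={A,B,C,E,F,H} → run E
t=9: ready={A,B,C,E,F,G,H} → run E
t=10: ready={A,B,C,E,F,G,H} → run E
t=11: ready={A,B,C,E,F,G,H} → run E
t=12: ready={A,B,C,E,F,G,H} → run E
t=13: ready={A,B,C,F,G,H} → run A
t=14: ready={A,B,C,F,G,H} → run A
t=15: ready={A,B,C,F,G,H} → run A
t=16: ready={B,C,F,G,H} → run B
t=17: ready={B,C,F,G,H} → run B
t=18: ready={B,C,F,G,H} → run B
t=19: ready={B,C,F,G,H} → run B
t=20: ready={B,C,F,G,H} → run B
t=21: ready={B,C,F,G,H} → run B
t=22: ready={B,C,F,G,H} → run B
t=23: ready={B,C,F,G,H} → run B
t=24: ready={C,F,G,H} → run G
t=25: ready={C,F,G,H} → run G
t=26: ready={C,F,G,H} → run G
t=27: ready={C,F,G,H} → run G
t=28: ready={C,F,H} → run C
t=29: ready={C,F,H} → run C
t=30: ready={C,F,H} → run C
t=31: ready={C,F,H} → run C
t=32: ready={C,F,H} → run C
t=33: ready={C,F,H} → run C
t=34: ready={C,F,H} → run C
t=35: ready={C,F,H} → run C
t=36: ready={F,H} → run H
t=37: ready={F,H} → run H
t=38: ready={F,H} → run H
t=39: ready={F,H} → run H
t=40: ready={F} → run F
t=41: ready={F} → run F
t=42: ready={F} → run F
t=43: ready={F} → run F
t=44: ready={F} → run F
t=45: ready={F} → run F
t=46: ready={F} → run F
t=47: ready={F} → run F
t=48: (idle)
t=49: (idle)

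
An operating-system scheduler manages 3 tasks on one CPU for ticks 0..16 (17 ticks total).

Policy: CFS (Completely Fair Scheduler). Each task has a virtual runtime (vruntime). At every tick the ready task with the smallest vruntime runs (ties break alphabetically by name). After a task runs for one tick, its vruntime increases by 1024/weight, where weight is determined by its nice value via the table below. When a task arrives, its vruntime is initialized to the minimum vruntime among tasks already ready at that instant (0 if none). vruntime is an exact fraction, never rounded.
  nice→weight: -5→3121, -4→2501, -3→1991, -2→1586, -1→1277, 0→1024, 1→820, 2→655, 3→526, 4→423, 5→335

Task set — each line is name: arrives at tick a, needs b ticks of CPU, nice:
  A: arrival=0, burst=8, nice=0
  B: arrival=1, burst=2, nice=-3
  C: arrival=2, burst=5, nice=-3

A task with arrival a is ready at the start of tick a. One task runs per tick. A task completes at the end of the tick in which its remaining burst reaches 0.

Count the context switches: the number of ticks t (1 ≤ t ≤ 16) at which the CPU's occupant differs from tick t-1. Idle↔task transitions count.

context switches = 10

t=0: vr[A=0] → run A
t=1: vr[A=1 B=1] → run A
t=2: vr[A=2 B=1 C=1] → run B
t=3: vr[A=2 B=3015/1991 C=1] → run C
t=4: vr[A=2 B=3015/1991 C=3015/1991] → run B
t=5: vr[A=2 C=3015/1991] → run C
t=6: vr[A=2 C=4039/1991] → run A
t=7: vr[A=3 C=4039/1991] → run C
t=8: vr[A=3 C=5063/1991] → run C
t=9: vr[A=3 C=6087/1991] → run A
t=10: vr[A=4 C=6087/1991] → run C
t=11: vr[A=4] → run A
t=12: vr[A=5] → run A
t=13: vr[A=6] → run A
t=14: vr[A=7] → run A
t=15: (idle)
t=16: (idle)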